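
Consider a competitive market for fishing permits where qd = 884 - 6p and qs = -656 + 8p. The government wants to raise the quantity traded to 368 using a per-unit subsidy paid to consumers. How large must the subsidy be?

At q = 368, invert demand for the buyer price: pb = (884 − 368)/6 = 86; invert supply for the seller price: ps = (368 − (-656))/8 = 128.
The subsidy must fill the gap: s = ps − pb = 128 − 86 = 42.

Required subsidy s = 42 per unit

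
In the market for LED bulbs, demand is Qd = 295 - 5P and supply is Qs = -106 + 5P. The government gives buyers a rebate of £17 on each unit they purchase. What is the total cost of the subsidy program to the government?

Government cost = £2329

Pre-subsidy: 295 - 5P = -106 + 5P gives P* = 40.1, Q* = 94.5.
With the rebate, buyers effectively pay Pb = Ps − 17, where Ps is the price sellers receive.
Demand in terms of Ps becomes Qd = 295 − 5(Ps − 17) = 380 - 5Ps. Setting this equal to supply: 380 - 5Ps = -106 + 5Ps, so Ps = 48.6.
Buyers pay Pb = 48.6 − 17 = 31.6; Q' = -106 + 5·48.6 = 137.
Government outlay = subsidy × quantity = 17 × 137 = 2329.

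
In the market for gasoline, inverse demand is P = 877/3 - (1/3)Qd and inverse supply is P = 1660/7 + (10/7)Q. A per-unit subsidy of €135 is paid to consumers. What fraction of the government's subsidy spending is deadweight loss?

Pre-subsidy: 877/3 - (1/3)Q = 1660/7 + (10/7)Q gives Q* = 1159/37 and P* = 10430/37.
With the rebate, buyers effectively pay Pb = Ps − 135, where Ps is the price sellers receive.
On the curves, Pb = 877/3 - (1/3)Q and Ps = 1660/7 + (10/7)Q; the wedge Ps − Pb = 135 gives 1660/7 + (10/7)Q − (877/3 - (1/3)Q) = 135, so Q' = 3994/37.
Then Pb = 877/3 − (1/3)·(3994/37) = 9485/37 and Ps = 1660/7 + (10/7)·(3994/37) = 14480/37.
ΔCS = ½(1159/37 + 3994/37)(10430/37 − 9485/37) = 4869585/2738; ΔPS = ½(1159/37 + 3994/37)(14480/37 − 10430/37) = 10434825/1369.
Government spending = 135 × 3994/37 = 539190/37.
DWL = ½ × 135 × (3994/37 − 1159/37) = 382725/74; fraction = (382725/74) / (539190/37) = 2835/7988.

DWL / government spending = 2835/7988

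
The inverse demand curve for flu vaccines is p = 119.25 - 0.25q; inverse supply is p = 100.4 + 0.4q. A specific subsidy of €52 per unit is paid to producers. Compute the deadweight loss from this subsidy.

Deadweight loss = €2080

Pre-subsidy: 119.25 - 0.25q = 100.4 + 0.4q gives q* = 29 and p* = 112.
With the subsidy, sellers receive ps = pb + 52 for each unit, where pb is the price buyers pay.
On the curves, pb = 119.25 - 0.25q and ps = 100.4 + 0.4q; the wedge ps − pb = 52 gives 100.4 + 0.4q − (119.25 - 0.25q) = 52, so q' = 109.
Then pb = 119.25 − 0.25·109 = 92 and ps = 100.4 + 0.4·109 = 144.
The subsidy expands output by 109 − 29 = 80 past the efficient level; on those units the gap between marginal cost and willingness to pay runs from 0 up to 52.
DWL = ½ × 52 × 80 = 2080.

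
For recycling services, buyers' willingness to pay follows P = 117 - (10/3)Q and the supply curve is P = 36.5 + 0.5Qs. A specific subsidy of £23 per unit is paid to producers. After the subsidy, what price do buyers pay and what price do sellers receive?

Pre-subsidy: 117 - (10/3)Q = 36.5 + 0.5Q gives Q* = 21 and P* = 47.
With the subsidy, sellers receive Ps = Pb + 23 for each unit, where Pb is the price buyers pay.
On the curves, Pb = 117 - (10/3)Q and Ps = 36.5 + 0.5Q; the wedge Ps − Pb = 23 gives 36.5 + 0.5Q − (117 - (10/3)Q) = 23, so Q' = 27.
Then Pb = 117 − (10/3)·27 = 27 and Ps = 36.5 + 0.5·27 = 50.

Buyers pay £27; sellers receive £50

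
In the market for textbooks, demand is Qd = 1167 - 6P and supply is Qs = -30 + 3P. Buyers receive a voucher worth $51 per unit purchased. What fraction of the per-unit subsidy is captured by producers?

Producer share = 2/3

Pre-subsidy: 1167 - 6P = -30 + 3P gives P* = 133, Q* = 369.
With the rebate, buyers effectively pay Pb = Ps − 51, where Ps is the price sellers receive.
Demand in terms of Ps becomes Qd = 1167 − 6(Ps − 51) = 1473 - 6Ps. Setting this equal to supply: 1473 - 6Ps = -30 + 3Ps, so Ps = 167.
Buyers pay Pb = 167 − 51 = 116; Q' = -30 + 3·167 = 471.
Buyers' price falls by P* − Pb = 133 − 116 = 17; sellers' price rises by Ps − P* = 167 − 133 = 34.
So producers capture 34/51 = 2/3 of each unit of subsidy.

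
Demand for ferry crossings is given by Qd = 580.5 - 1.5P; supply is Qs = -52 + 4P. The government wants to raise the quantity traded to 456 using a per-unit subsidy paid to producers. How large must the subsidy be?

At Q = 456, invert demand for the buyer price: Pb = (580.5 − 456)/1.5 = 83; invert supply for the seller price: Ps = (456 − (-52))/4 = 127.
The subsidy must fill the gap: s = Ps − Pb = 127 − 83 = 44.

Required subsidy s = 44 per unit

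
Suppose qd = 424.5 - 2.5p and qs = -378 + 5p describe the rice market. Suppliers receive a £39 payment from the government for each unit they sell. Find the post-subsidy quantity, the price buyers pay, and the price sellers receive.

Pre-subsidy: 424.5 - 2.5p = -378 + 5p gives p* = 107, q* = 157.
With the subsidy, sellers receive ps = pb + 39 for each unit, where pb is the price buyers pay.
Supply in terms of pb becomes qs = -378 + 5(pb + 39) = -183 + 5pb. Setting this equal to demand: 424.5 - 2.5pb = -183 + 5pb, so pb = 81.
Sellers receive ps = 81 + 39 = 120; q' = 424.5 − 2.5·81 = 222.

q' = 222; buyers pay £81; sellers receive £120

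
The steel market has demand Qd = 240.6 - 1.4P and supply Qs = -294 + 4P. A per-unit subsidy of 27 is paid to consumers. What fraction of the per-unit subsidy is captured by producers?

Pre-subsidy: 240.6 - 1.4P = -294 + 4P gives P* = 99, Q* = 102.
With the rebate, buyers effectively pay Pb = Ps − 27, where Ps is the price sellers receive.
Demand in terms of Ps becomes Qd = 240.6 − 1.4(Ps − 27) = 278.4 - 1.4Ps. Setting this equal to supply: 278.4 - 1.4Ps = -294 + 4Ps, so Ps = 106.
Buyers pay Pb = 106 − 27 = 79; Q' = -294 + 4·106 = 130.
Buyers' price falls by P* − Pb = 99 − 79 = 20; sellers' price rises by Ps − P* = 106 − 99 = 7.
So producers capture 7/27 = 7/27 of each unit of subsidy.

Producer share = 7/27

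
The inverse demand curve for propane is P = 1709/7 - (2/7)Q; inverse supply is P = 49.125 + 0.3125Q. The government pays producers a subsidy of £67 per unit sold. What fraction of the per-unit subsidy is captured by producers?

Producer share = 35/67

Pre-subsidy: 1709/7 - (2/7)Q = 49.125 + 0.3125Q gives Q* = 326 and P* = 151.
With the subsidy, sellers receive Ps = Pb + 67 for each unit, where Pb is the price buyers pay.
On the curves, Pb = 1709/7 - (2/7)Q and Ps = 49.125 + 0.3125Q; the wedge Ps − Pb = 67 gives 49.125 + 0.3125Q − (1709/7 - (2/7)Q) = 67, so Q' = 438.
Then Pb = 1709/7 − (2/7)·438 = 119 and Ps = 49.125 + 0.3125·438 = 186.
Buyers' price falls by P* − Pb = 151 − 119 = 32; sellers' price rises by Ps − P* = 186 − 151 = 35.
So producers capture 35/67 = 35/67 of each unit of subsidy.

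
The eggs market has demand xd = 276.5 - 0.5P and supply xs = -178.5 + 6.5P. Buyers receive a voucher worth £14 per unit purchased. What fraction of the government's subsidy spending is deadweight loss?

DWL / government spending = 13/1002

Pre-subsidy: 276.5 - 0.5P = -178.5 + 6.5P gives P* = 65, x* = 244.
With the rebate, buyers effectively pay Pb = Ps − 14, where Ps is the price sellers receive.
Demand in terms of Ps becomes xd = 276.5 − 0.5(Ps − 14) = 283.5 - 0.5Ps. Setting this equal to supply: 283.5 - 0.5Ps = -178.5 + 6.5Ps, so Ps = 66.
Buyers pay Pb = 66 − 14 = 52; x' = -178.5 + 6.5·66 = 250.5.
ΔCS = ½(244 + 250.5)(65 − 52) = 3214.25; ΔPS = ½(244 + 250.5)(66 − 65) = 247.25.
Government spending = 14 × 250.5 = 3507.
DWL = ½ × 14 × (250.5 − 244) = 45.5; fraction = 45.5 / 3507 = 13/1002.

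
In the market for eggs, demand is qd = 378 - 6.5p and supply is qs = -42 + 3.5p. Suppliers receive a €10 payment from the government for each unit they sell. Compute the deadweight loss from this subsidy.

Pre-subsidy: 378 - 6.5p = -42 + 3.5p gives p* = 42, q* = 105.
With the subsidy, sellers receive ps = pb + 10 for each unit, where pb is the price buyers pay.
Supply in terms of pb becomes qs = -42 + 3.5(pb + 10) = -7 + 3.5pb. Setting this equal to demand: 378 - 6.5pb = -7 + 3.5pb, so pb = 38.5.
Sellers receive ps = 38.5 + 10 = 48.5; q' = 378 − 6.5·38.5 = 127.75.
The subsidy expands output by 127.75 − 105 = 22.75 past the efficient level; on those units the gap between marginal cost and willingness to pay runs from 0 up to 10.
DWL = ½ × 10 × 22.75 = 113.75.

Deadweight loss = €113.75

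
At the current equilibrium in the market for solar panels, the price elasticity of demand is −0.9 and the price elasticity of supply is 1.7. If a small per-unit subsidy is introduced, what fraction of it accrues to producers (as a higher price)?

For a small subsidy around the equilibrium, the benefit split depends on the relative slopes, which at a point are proportional to the elasticities.
Buyer share = εs/(εs + |εd|) = 1.7/(1.7 + 0.9) = 17/26; seller share = |εd|/(εs + |εd|) = 9/26.
So producers capture 9/26 of the subsidy.

Producer share = 9/26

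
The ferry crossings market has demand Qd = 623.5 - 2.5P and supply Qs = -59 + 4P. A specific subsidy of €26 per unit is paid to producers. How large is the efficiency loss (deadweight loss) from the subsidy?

Pre-subsidy: 623.5 - 2.5P = -59 + 4P gives P* = 105, Q* = 361.
With the subsidy, sellers receive Ps = Pb + 26 for each unit, where Pb is the price buyers pay.
Supply in terms of Pb becomes Qs = -59 + 4(Pb + 26) = 45 + 4Pb. Setting this equal to demand: 623.5 - 2.5Pb = 45 + 4Pb, so Pb = 89.
Sellers receive Ps = 89 + 26 = 115; Q' = 623.5 − 2.5·89 = 401.
The subsidy expands output by 401 − 361 = 40 past the efficient level; on those units the gap between marginal cost and willingness to pay runs from 0 up to 26.
DWL = ½ × 26 × 40 = 520.

Deadweight loss = €520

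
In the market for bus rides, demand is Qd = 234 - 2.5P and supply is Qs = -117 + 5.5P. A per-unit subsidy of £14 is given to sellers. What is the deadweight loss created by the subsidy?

Deadweight loss = £168.4375

Pre-subsidy: 234 - 2.5P = -117 + 5.5P gives P* = 43.875, Q* = 124.3125.
With the subsidy, sellers receive Ps = Pb + 14 for each unit, where Pb is the price buyers pay.
Supply in terms of Pb becomes Qs = -117 + 5.5(Pb + 14) = -40 + 5.5Pb. Setting this equal to demand: 234 - 2.5Pb = -40 + 5.5Pb, so Pb = 34.25.
Sellers receive Ps = 34.25 + 14 = 48.25; Q' = 234 − 2.5·34.25 = 148.375.
The subsidy expands output by 148.375 − 124.3125 = 24.0625 past the efficient level; on those units the gap between marginal cost and willingness to pay runs from 0 up to 14.
DWL = ½ × 14 × 24.0625 = 168.4375.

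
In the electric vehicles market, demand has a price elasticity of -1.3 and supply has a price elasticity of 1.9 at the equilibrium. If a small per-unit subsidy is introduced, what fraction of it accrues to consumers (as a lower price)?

For a small subsidy around the equilibrium, the benefit split depends on the relative slopes, which at a point are proportional to the elasticities.
Buyer share = εs/(εs + |εd|) = 1.9/(1.9 + 1.3) = 0.59375; seller share = |εd|/(εs + |εd|) = 0.40625.

Consumer share = 0.59375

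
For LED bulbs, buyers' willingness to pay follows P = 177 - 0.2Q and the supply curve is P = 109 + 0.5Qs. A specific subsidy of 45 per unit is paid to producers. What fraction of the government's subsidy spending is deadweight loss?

Pre-subsidy: 177 - 0.2Q = 109 + 0.5Q gives Q* = 680/7 and P* = 1103/7.
With the subsidy, sellers receive Ps = Pb + 45 for each unit, where Pb is the price buyers pay.
On the curves, Pb = 177 - 0.2Q and Ps = 109 + 0.5Q; the wedge Ps − Pb = 45 gives 109 + 0.5Q − (177 - 0.2Q) = 45, so Q' = 1130/7.
Then Pb = 177 − 0.2·(1130/7) = 1013/7 and Ps = 109 + 0.5·(1130/7) = 1328/7.
ΔCS = ½(680/7 + 1130/7)(1103/7 − 1013/7) = 81450/49; ΔPS = ½(680/7 + 1130/7)(1328/7 − 1103/7) = 203625/49.
Government spending = 45 × 1130/7 = 50850/7.
DWL = ½ × 45 × (1130/7 − 680/7) = 10125/7; fraction = (10125/7) / (50850/7) = 45/226.

DWL / government spending = 45/226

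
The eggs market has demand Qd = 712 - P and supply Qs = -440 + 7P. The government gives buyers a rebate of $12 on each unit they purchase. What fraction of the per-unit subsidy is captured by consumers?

Consumer share = 0.875

Pre-subsidy: 712 - P = -440 + 7P gives P* = 144, Q* = 568.
With the rebate, buyers effectively pay Pb = Ps − 12, where Ps is the price sellers receive.
Demand in terms of Ps becomes Qd = 712 − 1(Ps − 12) = 724 - Ps. Setting this equal to supply: 724 - Ps = -440 + 7Ps, so Ps = 145.5.
Buyers pay Pb = 145.5 − 12 = 133.5; Q' = -440 + 7·145.5 = 578.5.
Buyers' price falls by P* − Pb = 144 − 133.5 = 10.5; sellers' price rises by Ps − P* = 145.5 − 144 = 1.5.
So consumers capture 10.5/12 = 0.875 of each unit of subsidy.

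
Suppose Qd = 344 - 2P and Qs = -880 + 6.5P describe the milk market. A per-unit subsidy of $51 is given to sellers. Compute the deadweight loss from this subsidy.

Pre-subsidy: 344 - 2P = -880 + 6.5P gives P* = 144, Q* = 56.
With the subsidy, sellers receive Ps = Pb + 51 for each unit, where Pb is the price buyers pay.
Supply in terms of Pb becomes Qs = -880 + 6.5(Pb + 51) = -548.5 + 6.5Pb. Setting this equal to demand: 344 - 2Pb = -548.5 + 6.5Pb, so Pb = 105.
Sellers receive Ps = 105 + 51 = 156; Q' = 344 − 2·105 = 134.
The subsidy expands output by 134 − 56 = 78 past the efficient level; on those units the gap between marginal cost and willingness to pay runs from 0 up to 51.
DWL = ½ × 51 × 78 = 1989.

Deadweight loss = $1989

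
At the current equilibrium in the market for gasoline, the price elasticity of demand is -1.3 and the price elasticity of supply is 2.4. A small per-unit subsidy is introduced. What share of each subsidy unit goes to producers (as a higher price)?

For a small subsidy around the equilibrium, the benefit split depends on the relative slopes, which at a point are proportional to the elasticities.
Buyer share = εs/(εs + |εd|) = 2.4/(2.4 + 1.3) = 24/37; seller share = |εd|/(εs + |εd|) = 13/37.
So producers capture 13/37 of the subsidy.

Producer share = 13/37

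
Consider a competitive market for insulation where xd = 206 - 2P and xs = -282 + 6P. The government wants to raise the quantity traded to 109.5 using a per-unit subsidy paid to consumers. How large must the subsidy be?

Required subsidy s = 17 per unit

At x = 109.5, invert demand for the buyer price: Pb = (206 − 109.5)/2 = 48.25; invert supply for the seller price: Ps = (109.5 − (-282))/6 = 65.25.
The subsidy must fill the gap: s = Ps − Pb = 65.25 − 48.25 = 17.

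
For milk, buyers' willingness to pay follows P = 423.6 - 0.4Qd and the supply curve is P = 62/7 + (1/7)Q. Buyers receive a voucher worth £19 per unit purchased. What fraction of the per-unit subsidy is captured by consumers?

Consumer share = 14/19

Pre-subsidy: 423.6 - 0.4Q = 62/7 + (1/7)Q gives Q* = 764 and P* = 118.
With the rebate, buyers effectively pay Pb = Ps − 19, where Ps is the price sellers receive.
On the curves, Pb = 423.6 - 0.4Q and Ps = 62/7 + (1/7)Q; the wedge Ps − Pb = 19 gives 62/7 + (1/7)Q − (423.6 - 0.4Q) = 19, so Q' = 799.
Then Pb = 423.6 − 0.4·799 = 104 and Ps = 62/7 + (1/7)·799 = 123.
Buyers' price falls by P* − Pb = 118 − 104 = 14; sellers' price rises by Ps − P* = 123 − 118 = 5.
So consumers capture 14/19 = 14/19 of each unit of subsidy.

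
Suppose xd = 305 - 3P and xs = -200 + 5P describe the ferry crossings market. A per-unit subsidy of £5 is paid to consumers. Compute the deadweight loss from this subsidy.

Deadweight loss = £23.4375

Pre-subsidy: 305 - 3P = -200 + 5P gives P* = 63.125, x* = 115.625.
With the rebate, buyers effectively pay Pb = Ps − 5, where Ps is the price sellers receive.
Demand in terms of Ps becomes xd = 305 − 3(Ps − 5) = 320 - 3Ps. Setting this equal to supply: 320 - 3Ps = -200 + 5Ps, so Ps = 65.
Buyers pay Pb = 65 − 5 = 60; x' = -200 + 5·65 = 125.
The subsidy expands output by 125 − 115.625 = 9.375 past the efficient level; on those units the gap between marginal cost and willingness to pay runs from 0 up to 5.
DWL = ½ × 5 × 9.375 = 23.4375.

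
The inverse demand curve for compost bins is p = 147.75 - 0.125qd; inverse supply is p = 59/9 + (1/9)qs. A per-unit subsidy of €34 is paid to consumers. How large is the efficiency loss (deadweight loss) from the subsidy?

Pre-subsidy: 147.75 - 0.125q = 59/9 + (1/9)q gives q* = 598 and p* = 73.
With the rebate, buyers effectively pay pb = ps − 34, where ps is the price sellers receive.
On the curves, pb = 147.75 - 0.125q and ps = 59/9 + (1/9)q; the wedge ps − pb = 34 gives 59/9 + (1/9)q − (147.75 - 0.125q) = 34, so q' = 742.
Then pb = 147.75 − 0.125·742 = 55 and ps = 59/9 + (1/9)·742 = 89.
The subsidy expands output by 742 − 598 = 144 past the efficient level; on those units the gap between marginal cost and willingness to pay runs from 0 up to 34.
DWL = ½ × 34 × 144 = 2448.

Deadweight loss = €2448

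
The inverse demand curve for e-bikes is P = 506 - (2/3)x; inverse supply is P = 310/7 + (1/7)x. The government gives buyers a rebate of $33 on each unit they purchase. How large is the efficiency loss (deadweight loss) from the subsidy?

Deadweight loss = 22869/34

Pre-subsidy: 506 - (2/3)x = 310/7 + (1/7)x gives x* = 9696/17 and P* = 2138/17.
With the rebate, buyers effectively pay Pb = Ps − 33, where Ps is the price sellers receive.
On the curves, Pb = 506 - (2/3)x and Ps = 310/7 + (1/7)x; the wedge Ps − Pb = 33 gives 310/7 + (1/7)x − (506 - (2/3)x) = 33, so x' = 10389/17.
Then Pb = 506 − (2/3)·(10389/17) = 1676/17 and Ps = 310/7 + (1/7)·(10389/17) = 2237/17.
The subsidy expands output by 10389/17 − 9696/17 = 693/17 past the efficient level; on those units the gap between marginal cost and willingness to pay runs from 0 up to 33.
DWL = ½ × 33 × 693/17 = 22869/34.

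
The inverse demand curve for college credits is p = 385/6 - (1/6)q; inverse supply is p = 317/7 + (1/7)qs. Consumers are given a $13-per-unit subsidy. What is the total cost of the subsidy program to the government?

Pre-subsidy: 385/6 - (1/6)q = 317/7 + (1/7)q gives q* = 61 and p* = 54.
With the rebate, buyers effectively pay pb = ps − 13, where ps is the price sellers receive.
On the curves, pb = 385/6 - (1/6)q and ps = 317/7 + (1/7)q; the wedge ps − pb = 13 gives 317/7 + (1/7)q − (385/6 - (1/6)q) = 13, so q' = 103.
Then pb = 385/6 − (1/6)·103 = 47 and ps = 317/7 + (1/7)·103 = 60.
Government outlay = subsidy × quantity = 13 × 103 = 1339.

Government cost = $1339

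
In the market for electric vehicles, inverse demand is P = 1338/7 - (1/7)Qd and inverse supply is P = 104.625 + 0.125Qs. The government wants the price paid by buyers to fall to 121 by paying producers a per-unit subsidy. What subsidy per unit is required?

Required subsidy s = 45 per unit

At a buyer price of 121, quantity demanded is 1338 − 7·121 = 491.
Sellers supply 491 only when they receive Ps = 104.625 + 0.125·491 = 166.
s = Ps − Pb = 166 − 121 = 45.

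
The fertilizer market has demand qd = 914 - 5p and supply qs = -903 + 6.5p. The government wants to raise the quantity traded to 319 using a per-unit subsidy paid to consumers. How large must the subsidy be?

Required subsidy s = 69 per unit

At q = 319, invert demand for the buyer price: pb = (914 − 319)/5 = 119; invert supply for the seller price: ps = (319 − (-903))/6.5 = 188.
The subsidy must fill the gap: s = ps − pb = 188 − 119 = 69.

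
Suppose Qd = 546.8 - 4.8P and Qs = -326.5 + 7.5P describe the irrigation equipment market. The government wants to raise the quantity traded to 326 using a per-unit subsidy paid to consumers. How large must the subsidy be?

Required subsidy s = 41 per unit

At Q = 326, invert demand for the buyer price: Pb = (546.8 − 326)/4.8 = 46; invert supply for the seller price: Ps = (326 − (-326.5))/7.5 = 87.
The subsidy must fill the gap: s = Ps − Pb = 87 − 46 = 41.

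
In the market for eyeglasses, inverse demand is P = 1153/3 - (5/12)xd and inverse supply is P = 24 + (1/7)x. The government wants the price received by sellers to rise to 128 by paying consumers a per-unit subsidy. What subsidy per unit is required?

Required subsidy s = 47 per unit

At a seller price of 128, quantity supplied is -168 + 7·128 = 728.
Buyers absorb 728 only when they pay Pb = 1153/3 − (5/12)·728 = 81.
s = Ps − Pb = 128 − 81 = 47.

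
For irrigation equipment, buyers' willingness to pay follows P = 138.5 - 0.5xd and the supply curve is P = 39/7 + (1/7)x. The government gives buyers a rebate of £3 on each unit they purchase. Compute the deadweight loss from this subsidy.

Deadweight loss = £7

Pre-subsidy: 138.5 - 0.5x = 39/7 + (1/7)x gives x* = 1861/9 and P* = 316/9.
With the rebate, buyers effectively pay Pb = Ps − 3, where Ps is the price sellers receive.
On the curves, Pb = 138.5 - 0.5x and Ps = 39/7 + (1/7)x; the wedge Ps − Pb = 3 gives 39/7 + (1/7)x − (138.5 - 0.5x) = 3, so x' = 1903/9.
Then Pb = 138.5 − 0.5·(1903/9) = 295/9 and Ps = 39/7 + (1/7)·(1903/9) = 322/9.
The subsidy expands output by 1903/9 − 1861/9 = 14/3 past the efficient level; on those units the gap between marginal cost and willingness to pay runs from 0 up to 3.
DWL = ½ × 3 × 14/3 = 7.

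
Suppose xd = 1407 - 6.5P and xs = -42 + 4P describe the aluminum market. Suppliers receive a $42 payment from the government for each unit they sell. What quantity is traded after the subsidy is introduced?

Pre-subsidy: 1407 - 6.5P = -42 + 4P gives P* = 138, x* = 510.
With the subsidy, sellers receive Ps = Pb + 42 for each unit, where Pb is the price buyers pay.
Supply in terms of Pb becomes xs = -42 + 4(Pb + 42) = 126 + 4Pb. Setting this equal to demand: 1407 - 6.5Pb = 126 + 4Pb, so Pb = 122.
Sellers receive Ps = 122 + 42 = 164; x' = 1407 − 6.5·122 = 614.

x' = 614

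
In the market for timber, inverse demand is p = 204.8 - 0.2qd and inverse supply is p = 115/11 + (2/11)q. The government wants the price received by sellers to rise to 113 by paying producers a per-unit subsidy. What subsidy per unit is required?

At a seller price of 113, quantity supplied is -57.5 + 5.5·113 = 564.
Buyers absorb 564 only when they pay pb = 204.8 − 0.2·564 = 92.
s = ps − pb = 113 − 92 = 21.

Required subsidy s = 21 per unit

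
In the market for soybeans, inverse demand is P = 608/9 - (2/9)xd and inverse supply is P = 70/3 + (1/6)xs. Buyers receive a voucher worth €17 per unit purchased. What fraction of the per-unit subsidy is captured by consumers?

Consumer share = 4/7

Pre-subsidy: 608/9 - (2/9)x = 70/3 + (1/6)x gives x* = 796/7 and P* = 296/7.
With the rebate, buyers effectively pay Pb = Ps − 17, where Ps is the price sellers receive.
On the curves, Pb = 608/9 - (2/9)x and Ps = 70/3 + (1/6)x; the wedge Ps − Pb = 17 gives 70/3 + (1/6)x − (608/9 - (2/9)x) = 17, so x' = 1102/7.
Then Pb = 608/9 − (2/9)·(1102/7) = 228/7 and Ps = 70/3 + (1/6)·(1102/7) = 347/7.
Buyers' price falls by P* − Pb = 296/7 − 228/7 = 68/7; sellers' price rises by Ps − P* = 347/7 − 296/7 = 51/7.
So consumers capture (68/7)/17 = 4/7 of each unit of subsidy.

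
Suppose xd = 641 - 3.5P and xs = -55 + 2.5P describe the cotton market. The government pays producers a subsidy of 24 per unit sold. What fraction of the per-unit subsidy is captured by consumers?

Pre-subsidy: 641 - 3.5P = -55 + 2.5P gives P* = 116, x* = 235.
With the subsidy, sellers receive Ps = Pb + 24 for each unit, where Pb is the price buyers pay.
Supply in terms of Pb becomes xs = -55 + 2.5(Pb + 24) = 5 + 2.5Pb. Setting this equal to demand: 641 - 3.5Pb = 5 + 2.5Pb, so Pb = 106.
Sellers receive Ps = 106 + 24 = 130; x' = 641 − 3.5·106 = 270.
Buyers' price falls by P* − Pb = 116 − 106 = 10; sellers' price rises by Ps − P* = 130 − 116 = 14.
So consumers capture 10/24 = 5/12 of each unit of subsidy.

Consumer share = 5/12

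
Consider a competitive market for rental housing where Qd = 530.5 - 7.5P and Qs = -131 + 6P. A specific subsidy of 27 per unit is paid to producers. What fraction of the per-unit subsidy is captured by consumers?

Pre-subsidy: 530.5 - 7.5P = -131 + 6P gives P* = 49, Q* = 163.
With the subsidy, sellers receive Ps = Pb + 27 for each unit, where Pb is the price buyers pay.
Supply in terms of Pb becomes Qs = -131 + 6(Pb + 27) = 31 + 6Pb. Setting this equal to demand: 530.5 - 7.5Pb = 31 + 6Pb, so Pb = 37.
Sellers receive Ps = 37 + 27 = 64; Q' = 530.5 − 7.5·37 = 253.
Buyers' price falls by P* − Pb = 49 − 37 = 12; sellers' price rises by Ps − P* = 64 − 49 = 15.
So consumers capture 12/27 = 4/9 of each unit of subsidy.

Consumer share = 4/9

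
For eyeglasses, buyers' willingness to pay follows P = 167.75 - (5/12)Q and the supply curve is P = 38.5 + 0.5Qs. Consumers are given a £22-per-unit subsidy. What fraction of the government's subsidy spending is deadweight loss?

DWL / government spending = 4/55

Pre-subsidy: 167.75 - (5/12)Q = 38.5 + 0.5Q gives Q* = 141 and P* = 109.
With the rebate, buyers effectively pay Pb = Ps − 22, where Ps is the price sellers receive.
On the curves, Pb = 167.75 - (5/12)Q and Ps = 38.5 + 0.5Q; the wedge Ps − Pb = 22 gives 38.5 + 0.5Q − (167.75 - (5/12)Q) = 22, so Q' = 165.
Then Pb = 167.75 − (5/12)·165 = 99 and Ps = 38.5 + 0.5·165 = 121.
ΔCS = ½(141 + 165)(109 − 99) = 1530; ΔPS = ½(141 + 165)(121 − 109) = 1836.
Government spending = 22 × 165 = 3630.
DWL = ½ × 22 × (165 − 141) = 264; fraction = 264 / 3630 = 4/55.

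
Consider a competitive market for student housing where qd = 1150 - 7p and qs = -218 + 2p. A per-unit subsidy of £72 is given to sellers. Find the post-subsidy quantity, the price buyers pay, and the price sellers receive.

q' = 198; buyers pay £136; sellers receive £208

Pre-subsidy: 1150 - 7p = -218 + 2p gives p* = 152, q* = 86.
With the subsidy, sellers receive ps = pb + 72 for each unit, where pb is the price buyers pay.
Supply in terms of pb becomes qs = -218 + 2(pb + 72) = -74 + 2pb. Setting this equal to demand: 1150 - 7pb = -74 + 2pb, so pb = 136.
Sellers receive ps = 136 + 72 = 208; q' = 1150 − 7·136 = 198.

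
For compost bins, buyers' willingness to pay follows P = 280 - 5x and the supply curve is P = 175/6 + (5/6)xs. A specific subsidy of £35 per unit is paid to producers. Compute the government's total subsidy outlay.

Government cost = £1715

Pre-subsidy: 280 - 5x = 175/6 + (5/6)x gives x* = 43 and P* = 65.
With the subsidy, sellers receive Ps = Pb + 35 for each unit, where Pb is the price buyers pay.
On the curves, Pb = 280 - 5x and Ps = 175/6 + (5/6)x; the wedge Ps − Pb = 35 gives 175/6 + (5/6)x − (280 - 5x) = 35, so x' = 49.
Then Pb = 280 − 5·49 = 35 and Ps = 175/6 + (5/6)·49 = 70.
Government outlay = subsidy × quantity = 35 × 49 = 1715.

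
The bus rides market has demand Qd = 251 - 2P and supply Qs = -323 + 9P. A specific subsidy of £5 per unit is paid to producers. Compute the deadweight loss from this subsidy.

Pre-subsidy: 251 - 2P = -323 + 9P gives P* = 574/11, Q* = 1613/11.
With the subsidy, sellers receive Ps = Pb + 5 for each unit, where Pb is the price buyers pay.
Supply in terms of Pb becomes Qs = -323 + 9(Pb + 5) = -278 + 9Pb. Setting this equal to demand: 251 - 2Pb = -278 + 9Pb, so Pb = 529/11.
Sellers receive Ps = 529/11 + 5 = 584/11; Q' = 251 − 2·(529/11) = 1703/11.
The subsidy expands output by 1703/11 − 1613/11 = 90/11 past the efficient level; on those units the gap between marginal cost and willingness to pay runs from 0 up to 5.
DWL = ½ × 5 × 90/11 = 225/11.

Deadweight loss = 225/11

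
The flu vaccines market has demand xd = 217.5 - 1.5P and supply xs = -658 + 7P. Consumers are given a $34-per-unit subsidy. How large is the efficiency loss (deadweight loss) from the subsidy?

Pre-subsidy: 217.5 - 1.5P = -658 + 7P gives P* = 103, x* = 63.
With the rebate, buyers effectively pay Pb = Ps − 34, where Ps is the price sellers receive.
Demand in terms of Ps becomes xd = 217.5 − 1.5(Ps − 34) = 268.5 - 1.5Ps. Setting this equal to supply: 268.5 - 1.5Ps = -658 + 7Ps, so Ps = 109.
Buyers pay Pb = 109 − 34 = 75; x' = -658 + 7·109 = 105.
The subsidy expands output by 105 − 63 = 42 past the efficient level; on those units the gap between marginal cost and willingness to pay runs from 0 up to 34.
DWL = ½ × 34 × 42 = 714.

Deadweight loss = $714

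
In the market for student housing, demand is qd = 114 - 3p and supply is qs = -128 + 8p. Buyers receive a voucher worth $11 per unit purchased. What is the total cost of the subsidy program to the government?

Pre-subsidy: 114 - 3p = -128 + 8p gives p* = 22, q* = 48.
With the rebate, buyers effectively pay pb = ps − 11, where ps is the price sellers receive.
Demand in terms of ps becomes qd = 114 − 3(ps − 11) = 147 - 3ps. Setting this equal to supply: 147 - 3ps = -128 + 8ps, so ps = 25.
Buyers pay pb = 25 − 11 = 14; q' = -128 + 8·25 = 72.
Government outlay = subsidy × quantity = 11 × 72 = 792.

Government cost = $792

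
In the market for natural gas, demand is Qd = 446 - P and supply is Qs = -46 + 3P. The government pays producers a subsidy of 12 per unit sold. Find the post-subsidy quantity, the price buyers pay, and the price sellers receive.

Q' = 332; buyers pay 114; sellers receive 126

Pre-subsidy: 446 - P = -46 + 3P gives P* = 123, Q* = 323.
With the subsidy, sellers receive Ps = Pb + 12 for each unit, where Pb is the price buyers pay.
Supply in terms of Pb becomes Qs = -46 + 3(Pb + 12) = -10 + 3Pb. Setting this equal to demand: 446 - Pb = -10 + 3Pb, so Pb = 114.
Sellers receive Ps = 114 + 12 = 126; Q' = 446 − 1·114 = 332.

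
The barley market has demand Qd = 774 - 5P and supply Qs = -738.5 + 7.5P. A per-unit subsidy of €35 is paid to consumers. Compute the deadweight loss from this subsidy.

Deadweight loss = €1837.5

Pre-subsidy: 774 - 5P = -738.5 + 7.5P gives P* = 121, Q* = 169.
With the rebate, buyers effectively pay Pb = Ps − 35, where Ps is the price sellers receive.
Demand in terms of Ps becomes Qd = 774 − 5(Ps − 35) = 949 - 5Ps. Setting this equal to supply: 949 - 5Ps = -738.5 + 7.5Ps, so Ps = 135.
Buyers pay Pb = 135 − 35 = 100; Q' = -738.5 + 7.5·135 = 274.
The subsidy expands output by 274 − 169 = 105 past the efficient level; on those units the gap between marginal cost and willingness to pay runs from 0 up to 35.
DWL = ½ × 35 × 105 = 1837.5.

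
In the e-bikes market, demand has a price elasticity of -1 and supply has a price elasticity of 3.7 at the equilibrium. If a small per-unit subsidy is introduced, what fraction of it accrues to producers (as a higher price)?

For a small subsidy around the equilibrium, the benefit split depends on the relative slopes, which at a point are proportional to the elasticities.
Buyer share = εs/(εs + |εd|) = 3.7/(3.7 + 1) = 37/47; seller share = |εd|/(εs + |εd|) = 10/47.
So producers capture 10/47 of the subsidy.

Producer share = 10/47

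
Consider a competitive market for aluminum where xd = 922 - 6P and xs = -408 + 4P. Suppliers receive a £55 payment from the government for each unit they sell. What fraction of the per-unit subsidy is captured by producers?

Pre-subsidy: 922 - 6P = -408 + 4P gives P* = 133, x* = 124.
With the subsidy, sellers receive Ps = Pb + 55 for each unit, where Pb is the price buyers pay.
Supply in terms of Pb becomes xs = -408 + 4(Pb + 55) = -188 + 4Pb. Setting this equal to demand: 922 - 6Pb = -188 + 4Pb, so Pb = 111.
Sellers receive Ps = 111 + 55 = 166; x' = 922 − 6·111 = 256.
Buyers' price falls by P* − Pb = 133 − 111 = 22; sellers' price rises by Ps − P* = 166 − 133 = 33.
So producers capture 33/55 = 0.6 of each unit of subsidy.

Producer share = 0.6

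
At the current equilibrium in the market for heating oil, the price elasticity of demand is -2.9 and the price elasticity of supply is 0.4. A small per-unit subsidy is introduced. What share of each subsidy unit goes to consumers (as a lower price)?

Consumer share = 4/33

For a small subsidy around the equilibrium, the benefit split depends on the relative slopes, which at a point are proportional to the elasticities.
Buyer share = εs/(εs + |εd|) = 0.4/(0.4 + 2.9) = 4/33; seller share = |εd|/(εs + |εd|) = 29/33.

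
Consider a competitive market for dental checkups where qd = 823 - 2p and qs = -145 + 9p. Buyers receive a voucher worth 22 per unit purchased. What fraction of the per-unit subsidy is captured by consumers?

Consumer share = 9/11

Pre-subsidy: 823 - 2p = -145 + 9p gives p* = 88, q* = 647.
With the rebate, buyers effectively pay pb = ps − 22, where ps is the price sellers receive.
Demand in terms of ps becomes qd = 823 − 2(ps − 22) = 867 - 2ps. Setting this equal to supply: 867 - 2ps = -145 + 9ps, so ps = 92.
Buyers pay pb = 92 − 22 = 70; q' = -145 + 9·92 = 683.
Buyers' price falls by p* − pb = 88 − 70 = 18; sellers' price rises by ps − p* = 92 − 88 = 4.
So consumers capture 18/22 = 9/11 of each unit of subsidy.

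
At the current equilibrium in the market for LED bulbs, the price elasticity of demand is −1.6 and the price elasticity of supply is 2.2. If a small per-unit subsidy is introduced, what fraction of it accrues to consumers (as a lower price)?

Consumer share = 11/19

For a small subsidy around the equilibrium, the benefit split depends on the relative slopes, which at a point are proportional to the elasticities.
Buyer share = εs/(εs + |εd|) = 2.2/(2.2 + 1.6) = 11/19; seller share = |εd|/(εs + |εd|) = 8/19.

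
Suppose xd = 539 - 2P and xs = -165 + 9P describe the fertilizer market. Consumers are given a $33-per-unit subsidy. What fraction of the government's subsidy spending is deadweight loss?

Pre-subsidy: 539 - 2P = -165 + 9P gives P* = 64, x* = 411.
With the rebate, buyers effectively pay Pb = Ps − 33, where Ps is the price sellers receive.
Demand in terms of Ps becomes xd = 539 − 2(Ps − 33) = 605 - 2Ps. Setting this equal to supply: 605 - 2Ps = -165 + 9Ps, so Ps = 70.
Buyers pay Pb = 70 − 33 = 37; x' = -165 + 9·70 = 465.
ΔCS = ½(411 + 465)(64 − 37) = 11826; ΔPS = ½(411 + 465)(70 − 64) = 2628.
Government spending = 33 × 465 = 15345.
DWL = ½ × 33 × (465 − 411) = 891; fraction = 891 / 15345 = 9/155.

DWL / government spending = 9/155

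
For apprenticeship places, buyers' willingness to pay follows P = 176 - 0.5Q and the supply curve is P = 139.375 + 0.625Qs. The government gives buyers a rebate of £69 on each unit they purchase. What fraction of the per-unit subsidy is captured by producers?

Producer share = 5/9

Pre-subsidy: 176 - 0.5Q = 139.375 + 0.625Q gives Q* = 293/9 and P* = 2875/18.
With the rebate, buyers effectively pay Pb = Ps − 69, where Ps is the price sellers receive.
On the curves, Pb = 176 - 0.5Q and Ps = 139.375 + 0.625Q; the wedge Ps − Pb = 69 gives 139.375 + 0.625Q − (176 - 0.5Q) = 69, so Q' = 845/9.
Then Pb = 176 − 0.5·(845/9) = 2323/18 and Ps = 139.375 + 0.625·(845/9) = 3565/18.
Buyers' price falls by P* − Pb = 2875/18 − 2323/18 = 92/3; sellers' price rises by Ps − P* = 3565/18 − 2875/18 = 115/3.
So producers capture (115/3)/69 = 5/9 of each unit of subsidy.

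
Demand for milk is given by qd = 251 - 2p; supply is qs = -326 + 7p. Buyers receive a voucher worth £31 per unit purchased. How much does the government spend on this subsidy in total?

Government cost = £5301

Pre-subsidy: 251 - 2p = -326 + 7p gives p* = 577/9, q* = 1105/9.
With the rebate, buyers effectively pay pb = ps − 31, where ps is the price sellers receive.
Demand in terms of ps becomes qd = 251 − 2(ps − 31) = 313 - 2ps. Setting this equal to supply: 313 - 2ps = -326 + 7ps, so ps = 71.
Buyers pay pb = 71 − 31 = 40; q' = -326 + 7·71 = 171.
Government outlay = subsidy × quantity = 31 × 171 = 5301.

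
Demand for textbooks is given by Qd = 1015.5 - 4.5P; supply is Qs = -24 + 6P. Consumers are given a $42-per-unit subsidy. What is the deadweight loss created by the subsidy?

Deadweight loss = $2268

Pre-subsidy: 1015.5 - 4.5P = -24 + 6P gives P* = 99, Q* = 570.
With the rebate, buyers effectively pay Pb = Ps − 42, where Ps is the price sellers receive.
Demand in terms of Ps becomes Qd = 1015.5 − 4.5(Ps − 42) = 1204.5 - 4.5Ps. Setting this equal to supply: 1204.5 - 4.5Ps = -24 + 6Ps, so Ps = 117.
Buyers pay Pb = 117 − 42 = 75; Q' = -24 + 6·117 = 678.
The subsidy expands output by 678 − 570 = 108 past the efficient level; on those units the gap between marginal cost and willingness to pay runs from 0 up to 42.
DWL = ½ × 42 × 108 = 2268.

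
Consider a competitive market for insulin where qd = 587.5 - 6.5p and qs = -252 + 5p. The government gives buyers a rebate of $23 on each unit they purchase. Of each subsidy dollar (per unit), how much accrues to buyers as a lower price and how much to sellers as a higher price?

Buyers gain $10 per unit; sellers gain $13 per unit

Pre-subsidy: 587.5 - 6.5p = -252 + 5p gives p* = 73, q* = 113.
With the rebate, buyers effectively pay pb = ps − 23, where ps is the price sellers receive.
Demand in terms of ps becomes qd = 587.5 − 6.5(ps − 23) = 737 - 6.5ps. Setting this equal to supply: 737 - 6.5ps = -252 + 5ps, so ps = 86.
Buyers pay pb = 86 − 23 = 63; q' = -252 + 5·86 = 178.
Buyers' price falls by p* − pb = 73 − 63 = 10; sellers' price rises by ps − p* = 86 − 73 = 13.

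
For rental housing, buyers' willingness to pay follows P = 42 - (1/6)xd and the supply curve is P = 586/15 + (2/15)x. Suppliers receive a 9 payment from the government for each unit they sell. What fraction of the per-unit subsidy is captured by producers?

Pre-subsidy: 42 - (1/6)x = 586/15 + (2/15)x gives x* = 88/9 and P* = 1090/27.
With the subsidy, sellers receive Ps = Pb + 9 for each unit, where Pb is the price buyers pay.
On the curves, Pb = 42 - (1/6)x and Ps = 586/15 + (2/15)x; the wedge Ps − Pb = 9 gives 586/15 + (2/15)x − (42 - (1/6)x) = 9, so x' = 358/9.
Then Pb = 42 − (1/6)·(358/9) = 955/27 and Ps = 586/15 + (2/15)·(358/9) = 1198/27.
Buyers' price falls by P* − Pb = 1090/27 − 955/27 = 5; sellers' price rises by Ps − P* = 1198/27 − 1090/27 = 4.
So producers capture 4/9 = 4/9 of each unit of subsidy.

Producer share = 4/9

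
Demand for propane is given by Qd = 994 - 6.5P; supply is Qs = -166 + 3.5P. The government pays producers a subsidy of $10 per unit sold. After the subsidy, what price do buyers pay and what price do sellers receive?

Pre-subsidy: 994 - 6.5P = -166 + 3.5P gives P* = 116, Q* = 240.
With the subsidy, sellers receive Ps = Pb + 10 for each unit, where Pb is the price buyers pay.
Supply in terms of Pb becomes Qs = -166 + 3.5(Pb + 10) = -131 + 3.5Pb. Setting this equal to demand: 994 - 6.5Pb = -131 + 3.5Pb, so Pb = 112.5.
Sellers receive Ps = 112.5 + 10 = 122.5; Q' = 994 − 6.5·112.5 = 262.75.

Buyers pay $112.5; sellers receive $122.5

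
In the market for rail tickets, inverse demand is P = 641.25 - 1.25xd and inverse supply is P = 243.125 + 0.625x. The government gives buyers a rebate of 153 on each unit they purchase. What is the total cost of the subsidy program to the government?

Government cost = 44971.8

Pre-subsidy: 641.25 - 1.25x = 243.125 + 0.625x gives x* = 637/3 and P* = 2255/6.
With the rebate, buyers effectively pay Pb = Ps − 153, where Ps is the price sellers receive.
On the curves, Pb = 641.25 - 1.25x and Ps = 243.125 + 0.625x; the wedge Ps − Pb = 153 gives 243.125 + 0.625x − (641.25 - 1.25x) = 153, so x' = 4409/15.
Then Pb = 641.25 − 1.25·(4409/15) = 1643/6 and Ps = 243.125 + 0.625·(4409/15) = 2561/6.
Government outlay = subsidy × quantity = 153 × 4409/15 = 44971.8.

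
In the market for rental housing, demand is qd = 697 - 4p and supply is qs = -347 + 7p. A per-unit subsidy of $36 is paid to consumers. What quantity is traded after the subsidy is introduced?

Pre-subsidy: 697 - 4p = -347 + 7p gives p* = 1044/11, q* = 3491/11.
With the rebate, buyers effectively pay pb = ps − 36, where ps is the price sellers receive.
Demand in terms of ps becomes qd = 697 − 4(ps − 36) = 841 - 4ps. Setting this equal to supply: 841 - 4ps = -347 + 7ps, so ps = 108.
Buyers pay pb = 108 − 36 = 72; q' = -347 + 7·108 = 409.

q' = 409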